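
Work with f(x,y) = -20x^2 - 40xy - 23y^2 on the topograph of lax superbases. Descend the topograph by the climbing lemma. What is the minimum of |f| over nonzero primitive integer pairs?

translate: b→0 (≡40 mod 40), so (20,40,23)→(20,0,3)
flip: (20,0,3)→(3,0,20)
reduced (well bottom): (3,0,20) with a≤c, −a<b≤a
well minimum |f| = |-3| = 3 (negative-definite)

3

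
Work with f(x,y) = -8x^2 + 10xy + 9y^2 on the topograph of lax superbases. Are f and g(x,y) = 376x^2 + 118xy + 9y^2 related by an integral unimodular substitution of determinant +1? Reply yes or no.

D₁ = 388, D₂ = 388
river cycle of f (length 22): (9, 8, -9), (-9, 10, 8), (8, 6, -11), (-11, 16, 3), (3, 14, -16), (-16, 18, 1), (1, 18, -16), (-16, 14, 3), (3, 16, -11), (-11, 6, 8), … (12 more)
river cycle of g (length 22): (9, 8, -9), (-9, 10, 8), (8, 6, -11), (-11, 16, 3), (3, 14, -16), (-16, 18, 1), (1, 18, -16), (-16, 14, 3), (3, 16, -11), (-11, 6, 8), … (12 more)
cycles coincide ⇒ equivalent

yes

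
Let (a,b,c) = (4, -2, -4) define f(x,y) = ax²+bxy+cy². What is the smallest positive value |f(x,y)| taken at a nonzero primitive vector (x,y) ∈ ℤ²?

descent: ρ → (-4,2,4)  [lands on river]
river: ρ → (4,6,-2)
river: ρ → (-2,6,4)
river: ρ → (4,2,-4)
river: ρ → (-4,6,2)
river: ρ → (2,6,-4)
closes: descent 1, river 6
min |a| on river = 2

2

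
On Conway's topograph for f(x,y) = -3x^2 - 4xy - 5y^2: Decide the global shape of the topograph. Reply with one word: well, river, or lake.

D = b²−4ac = (-4)² − 4·(-3)·(-5) = -44
D < 0 ⇒ definite ⇒ every region one sign ⇒ single well

well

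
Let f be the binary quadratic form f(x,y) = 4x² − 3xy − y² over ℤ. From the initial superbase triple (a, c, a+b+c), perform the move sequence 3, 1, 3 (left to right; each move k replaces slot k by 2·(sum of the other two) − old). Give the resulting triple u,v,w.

start (4,-1,0) = (f(1,0),f(0,1),f(1,1))
replace slot 3: 2·(4+(-1)) − 0 = 6 → (4,-1,6)
replace slot 1: 2·((-1)+6) − 4 = 6 → (6,-1,6)
replace slot 3: 2·(6+(-1)) − 6 = 4 → (6,-1,4)

6,-1,4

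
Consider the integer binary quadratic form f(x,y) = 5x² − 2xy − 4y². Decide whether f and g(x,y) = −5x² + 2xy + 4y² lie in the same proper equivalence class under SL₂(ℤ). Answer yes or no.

D₁ = 84, D₂ = 84
river cycle of f (length 6): (-4, 2, 5), (5, 8, -1), (-1, 8, 5), (5, 2, -4), (-4, 6, 3), (3, 6, -4)
river cycle of g (length 6): (4, 6, -3), (-3, 6, 4), (4, 2, -5), (-5, 8, 1), (1, 8, -5), (-5, 2, 4)
cycles differ ⇒ inequivalent

no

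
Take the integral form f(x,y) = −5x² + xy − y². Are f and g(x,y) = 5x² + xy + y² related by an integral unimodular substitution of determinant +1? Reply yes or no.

D₁ = -19, D₂ = -19
f is negative-definite; reduce −f:
−f: flip: (5,-1,1)→(1,1,5)
−f: reduced (well bottom): (1,1,5) with a≤c, −a<b≤a
flip sign back: reduced form of f is (-1,-1,-5)
g: flip: (5,1,1)→(1,-1,5)
g: translate: b→1 (≡-1 mod 2), so (1,-1,5)→(1,1,5)
g: reduced (well bottom): (1,1,5) with a≤c, −a<b≤a
reduced forms (-1, -1, -5) vs (1, 1, 5) ⇒ inequivalent

no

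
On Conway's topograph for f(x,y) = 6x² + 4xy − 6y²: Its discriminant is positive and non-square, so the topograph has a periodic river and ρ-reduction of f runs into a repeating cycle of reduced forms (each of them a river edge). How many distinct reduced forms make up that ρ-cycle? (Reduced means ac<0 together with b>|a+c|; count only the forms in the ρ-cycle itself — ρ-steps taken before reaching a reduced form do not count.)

D = 160, ⌊√D⌋ = 12
river: ρ → (-6,8,4)
river: ρ → (4,8,-6)
river: ρ → (-6,4,6)
river: ρ → (6,8,-4)
river: ρ → (-4,8,6)
river: ρ → (6,4,-6)
ρ-cycle length = 6 (tail of 0 descent steps not counted)

6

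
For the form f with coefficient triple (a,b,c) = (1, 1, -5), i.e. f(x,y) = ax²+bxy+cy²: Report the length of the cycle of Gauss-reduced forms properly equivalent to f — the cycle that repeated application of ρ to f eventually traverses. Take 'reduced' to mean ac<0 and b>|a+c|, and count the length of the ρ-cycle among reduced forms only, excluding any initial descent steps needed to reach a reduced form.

D = 21, ⌊√D⌋ = 4
descent: ρ → (-5,-1,1)
descent: ρ → (1,3,-3)  [lands on river]
river: ρ → (-3,3,1)
ρ-cycle length = 2 (tail of 2 descent steps not counted)

2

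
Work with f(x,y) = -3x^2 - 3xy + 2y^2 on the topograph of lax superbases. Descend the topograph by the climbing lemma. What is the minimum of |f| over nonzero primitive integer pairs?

descent: ρ → (2,3,-3)  [lands on river]
river: ρ → (-3,3,2)
river: ρ → (2,5,-1)
river: ρ → (-1,5,2)
closes: descent 1, river 4
min |a| on river = 1

1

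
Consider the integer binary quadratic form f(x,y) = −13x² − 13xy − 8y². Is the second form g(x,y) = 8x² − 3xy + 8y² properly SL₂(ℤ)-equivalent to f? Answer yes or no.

D₁ = -247, D₂ = -247
f is negative-definite; reduce −f:
−f: flip: (13,13,8)→(8,-13,13)
−f: translate: b→3 (≡-13 mod 16), so (8,-13,13)→(8,3,8)
−f: reduced (well bottom): (8,3,8) with a≤c, −a<b≤a
flip sign back: reduced form of f is (-8,-3,-8)
g: flip: (8,-3,8)→(8,3,8)
g: reduced (well bottom): (8,3,8) with a≤c, −a<b≤a
reduced forms (-8, -3, -8) vs (8, 3, 8) ⇒ inequivalent

no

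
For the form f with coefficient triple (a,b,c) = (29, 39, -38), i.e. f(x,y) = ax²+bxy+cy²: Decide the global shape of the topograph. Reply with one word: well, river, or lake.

D = b²−4ac = 39² − 4·29·(-38) = 5929
D = 77² is a perfect square ⇒ form factors over ℤ ⇒ lakes

lake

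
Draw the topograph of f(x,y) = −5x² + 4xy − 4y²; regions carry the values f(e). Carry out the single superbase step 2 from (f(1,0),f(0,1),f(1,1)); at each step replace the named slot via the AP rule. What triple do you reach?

start (-5,-4,-5) = (f(1,0),f(0,1),f(1,1))
replace slot 2: 2·((-5)+(-5)) − (-4) = -16 → (-5,-16,-5)

-5,-16,-5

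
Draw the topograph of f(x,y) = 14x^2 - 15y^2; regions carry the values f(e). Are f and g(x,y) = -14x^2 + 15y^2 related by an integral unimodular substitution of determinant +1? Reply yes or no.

D₁ = 840, D₂ = 840
river cycle of f (length 2): (14, 28, -1), (-1, 28, 14)
river cycle of g (length 2): (-14, 28, 1), (1, 28, -14)
cycles differ ⇒ inequivalent

no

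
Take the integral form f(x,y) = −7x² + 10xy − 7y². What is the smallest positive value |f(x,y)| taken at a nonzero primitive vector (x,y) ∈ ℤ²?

translate: b→4 (≡-10 mod 14), so (7,-10,7)→(7,4,4)
flip: (7,4,4)→(4,-4,7)
translate: b→4 (≡-4 mod 8), so (4,-4,7)→(4,4,7)
reduced (well bottom): (4,4,7) with a≤c, −a<b≤a
well minimum |f| = |-4| = 4 (negative-definite)

4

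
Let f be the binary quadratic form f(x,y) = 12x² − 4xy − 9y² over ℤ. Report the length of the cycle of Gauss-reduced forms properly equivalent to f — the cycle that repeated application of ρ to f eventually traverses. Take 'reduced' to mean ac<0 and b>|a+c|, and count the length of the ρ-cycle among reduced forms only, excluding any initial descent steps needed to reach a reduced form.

D = 448, ⌊√D⌋ = 21
descent: ρ → (-9,4,12)  [lands on river]
river: ρ → (12,20,-1)
river: ρ → (-1,20,12)
river: ρ → (12,4,-9)
river: ρ → (-9,14,7)
river: ρ → (7,14,-9)
ρ-cycle length = 6 (tail of 1 descent step not counted)

6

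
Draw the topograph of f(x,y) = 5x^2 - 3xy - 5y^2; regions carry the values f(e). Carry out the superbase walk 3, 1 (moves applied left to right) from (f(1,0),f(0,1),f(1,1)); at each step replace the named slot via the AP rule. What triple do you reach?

start (5,-5,-3) = (f(1,0),f(0,1),f(1,1))
replace slot 3: 2·(5+(-5)) − (-3) = 3 → (5,-5,3)
replace slot 1: 2·((-5)+3) − 5 = -9 → (-9,-5,3)

-9,-5,3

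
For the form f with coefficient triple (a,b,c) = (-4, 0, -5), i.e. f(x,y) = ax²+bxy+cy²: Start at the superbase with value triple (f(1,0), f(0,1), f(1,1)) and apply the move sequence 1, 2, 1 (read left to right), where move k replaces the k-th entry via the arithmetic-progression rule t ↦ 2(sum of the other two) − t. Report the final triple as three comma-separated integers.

start (-4,-5,-9) = (f(1,0),f(0,1),f(1,1))
replace slot 1: 2·((-5)+(-9)) − (-4) = -24 → (-24,-5,-9)
replace slot 2: 2·((-24)+(-9)) − (-5) = -61 → (-24,-61,-9)
replace slot 1: 2·((-61)+(-9)) − (-24) = -116 → (-116,-61,-9)

-116,-61,-9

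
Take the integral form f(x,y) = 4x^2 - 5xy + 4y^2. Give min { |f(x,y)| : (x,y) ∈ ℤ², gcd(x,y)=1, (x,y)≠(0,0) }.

translate: b→3 (≡-5 mod 8), so (4,-5,4)→(4,3,3)
flip: (4,3,3)→(3,-3,4)
translate: b→3 (≡-3 mod 6), so (3,-3,4)→(3,3,4)
reduced (well bottom): (3,3,4) with a≤c, −a<b≤a
well minimum = a = 3

3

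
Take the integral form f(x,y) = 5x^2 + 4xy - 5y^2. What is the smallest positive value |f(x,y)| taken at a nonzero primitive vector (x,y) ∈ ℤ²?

river: ρ → (-5,6,4)
river: ρ → (4,10,-1)
river: ρ → (-1,10,4)
river: ρ → (4,6,-5)
river: ρ → (-5,4,5)
river: ρ → (5,6,-4)
river: ρ → (-4,10,1)
river: ρ → (1,10,-4)
river: ρ → (-4,6,5)
river: ρ → (5,4,-5)
closes: descent 0, river 10
min |a| on river = 1

1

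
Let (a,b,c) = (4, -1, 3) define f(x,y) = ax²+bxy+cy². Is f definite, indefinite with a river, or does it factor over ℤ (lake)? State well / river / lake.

D = b²−4ac = (-1)² − 4·4·3 = -47
D < 0 ⇒ definite ⇒ every region one sign ⇒ single well

well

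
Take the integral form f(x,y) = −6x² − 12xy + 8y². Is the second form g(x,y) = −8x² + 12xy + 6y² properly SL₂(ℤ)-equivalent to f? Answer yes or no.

D₁ = 336, D₂ = 336
river cycle of f (length 6): (8, 12, -6), (-6, 12, 8), (8, 4, -10), (-10, 16, 2), (2, 16, -10), (-10, 4, 8)
river cycle of g (length 6): (6, 12, -8), (-8, 4, 10), (10, 16, -2), (-2, 16, 10), (10, 4, -8), (-8, 12, 6)
cycles differ ⇒ inequivalent

no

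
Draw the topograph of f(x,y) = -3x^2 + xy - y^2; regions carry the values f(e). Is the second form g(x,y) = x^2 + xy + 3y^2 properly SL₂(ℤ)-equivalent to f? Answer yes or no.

D₁ = -11, D₂ = -11
f is negative-definite; reduce −f:
−f: flip: (3,-1,1)→(1,1,3)
−f: reduced (well bottom): (1,1,3) with a≤c, −a<b≤a
flip sign back: reduced form of f is (-1,-1,-3)
g: reduced (well bottom): (1,1,3) with a≤c, −a<b≤a
reduced forms (-1, -1, -3) vs (1, 1, 3) ⇒ inequivalent

no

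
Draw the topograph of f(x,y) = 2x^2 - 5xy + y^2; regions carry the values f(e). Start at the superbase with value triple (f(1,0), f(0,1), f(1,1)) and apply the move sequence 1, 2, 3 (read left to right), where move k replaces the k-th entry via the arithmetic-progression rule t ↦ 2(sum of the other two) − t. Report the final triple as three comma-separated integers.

start (2,1,-2) = (f(1,0),f(0,1),f(1,1))
replace slot 1: 2·(1+(-2)) − 2 = -4 → (-4,1,-2)
replace slot 2: 2·((-4)+(-2)) − 1 = -13 → (-4,-13,-2)
replace slot 3: 2·((-4)+(-13)) − (-2) = -32 → (-4,-13,-32)

-4,-13,-32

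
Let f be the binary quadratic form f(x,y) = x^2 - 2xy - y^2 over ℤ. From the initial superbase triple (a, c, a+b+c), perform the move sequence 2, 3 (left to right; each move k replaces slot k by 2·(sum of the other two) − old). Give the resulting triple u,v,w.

start (1,-1,-2) = (f(1,0),f(0,1),f(1,1))
replace slot 2: 2·(1+(-2)) − (-1) = -1 → (1,-1,-2)
replace slot 3: 2·(1+(-1)) − (-2) = 2 → (1,-1,2)

1,-1,2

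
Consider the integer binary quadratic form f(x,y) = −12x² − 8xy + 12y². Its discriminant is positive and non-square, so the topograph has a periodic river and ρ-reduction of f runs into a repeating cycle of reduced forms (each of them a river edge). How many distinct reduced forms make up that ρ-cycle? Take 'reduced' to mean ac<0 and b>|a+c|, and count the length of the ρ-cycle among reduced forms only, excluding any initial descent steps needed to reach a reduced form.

D = 640, ⌊√D⌋ = 25
descent: ρ → (12,8,-12)  [lands on river]
river: ρ → (-12,16,8)
river: ρ → (8,16,-12)
river: ρ → (-12,8,12)
river: ρ → (12,16,-8)
river: ρ → (-8,16,12)
ρ-cycle length = 6 (tail of 1 descent step not counted)

6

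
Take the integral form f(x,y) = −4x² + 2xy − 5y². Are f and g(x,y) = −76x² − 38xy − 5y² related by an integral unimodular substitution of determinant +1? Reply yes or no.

D₁ = -76, D₂ = -76
f is negative-definite; reduce −f:
−f: reduced (well bottom): (4,-2,5) with a≤c, −a<b≤a
flip sign back: reduced form of f is (-4,2,-5)
g is negative-definite; reduce −g:
−g: flip: (76,38,5)→(5,-38,76)
−g: translate: b→2 (≡-38 mod 10), so (5,-38,76)→(5,2,4)
−g: flip: (5,2,4)→(4,-2,5)
−g: reduced (well bottom): (4,-2,5) with a≤c, −a<b≤a
flip sign back: reduced form of g is (-4,2,-5)
reduced forms (-4, 2, -5) vs (-4, 2, -5) ⇒ equivalent

yes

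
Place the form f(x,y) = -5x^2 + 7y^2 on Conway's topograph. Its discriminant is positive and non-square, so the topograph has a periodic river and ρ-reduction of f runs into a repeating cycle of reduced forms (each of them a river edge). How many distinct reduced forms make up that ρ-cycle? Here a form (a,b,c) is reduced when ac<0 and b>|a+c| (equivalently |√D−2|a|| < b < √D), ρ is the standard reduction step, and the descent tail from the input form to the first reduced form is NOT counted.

D = 140, ⌊√D⌋ = 11
descent: ρ → (7,0,-5)
descent: ρ → (-5,10,2)  [lands on river]
river: ρ → (2,10,-5)
ρ-cycle length = 2 (tail of 2 descent steps not counted)

2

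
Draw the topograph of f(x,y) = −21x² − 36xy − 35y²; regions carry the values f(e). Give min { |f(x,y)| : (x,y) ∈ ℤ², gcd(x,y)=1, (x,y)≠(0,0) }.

translate: b→-6 (≡36 mod 42), so (21,36,35)→(21,-6,20)
flip: (21,-6,20)→(20,6,21)
reduced (well bottom): (20,6,21) with a≤c, −a<b≤a
well minimum |f| = |-20| = 20 (negative-definite)

20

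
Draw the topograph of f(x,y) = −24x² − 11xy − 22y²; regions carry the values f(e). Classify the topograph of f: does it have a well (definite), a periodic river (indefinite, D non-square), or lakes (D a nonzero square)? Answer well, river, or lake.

D = b²−4ac = (-11)² − 4·(-24)·(-22) = -1991
D < 0 ⇒ definite ⇒ every region one sign ⇒ single well

well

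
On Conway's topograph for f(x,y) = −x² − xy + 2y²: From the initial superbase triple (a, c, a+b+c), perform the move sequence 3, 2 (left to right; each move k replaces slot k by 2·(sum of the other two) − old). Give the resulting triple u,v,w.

start (-1,2,0) = (f(1,0),f(0,1),f(1,1))
replace slot 3: 2·((-1)+2) − 0 = 2 → (-1,2,2)
replace slot 2: 2·((-1)+2) − 2 = 0 → (-1,0,2)

-1,0,2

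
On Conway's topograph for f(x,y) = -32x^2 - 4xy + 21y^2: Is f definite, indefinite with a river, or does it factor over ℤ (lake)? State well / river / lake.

D = b²−4ac = (-4)² − 4·(-32)·21 = 2704
D = 52² is a perfect square ⇒ form factors over ℤ ⇒ lakes

lake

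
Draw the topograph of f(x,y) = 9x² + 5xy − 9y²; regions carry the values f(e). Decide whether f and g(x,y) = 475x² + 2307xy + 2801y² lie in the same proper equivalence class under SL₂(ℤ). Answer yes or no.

D₁ = 349, D₂ = 349
river cycle of f (length 18): (-9, 13, 5), (5, 17, -3), (-3, 13, 15), (15, 17, -1), (-1, 17, 15), (15, 13, -3), (-3, 17, 5), (5, 13, -9), (-9, 5, 9), (9, 13, -5), … (8 more)
river cycle of g (length 18): (9, 5, -9), (-9, 13, 5), (5, 17, -3), (-3, 13, 15), (15, 17, -1), (-1, 17, 15), (15, 13, -3), (-3, 17, 5), (5, 13, -9), (-9, 5, 9), … (8 more)
cycles coincide ⇒ equivalent

yes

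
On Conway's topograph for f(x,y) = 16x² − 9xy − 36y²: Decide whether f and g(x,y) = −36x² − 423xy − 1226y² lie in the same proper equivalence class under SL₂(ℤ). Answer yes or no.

D₁ = 2385, D₂ = 2385
river cycle of f (length 14): (16, 23, -29), (-29, 35, 10), (10, 45, -9), (-9, 45, 10), (10, 35, -29), (-29, 23, 16), (16, 41, -11), (-11, 47, 4), (4, 41, -44), (-44, 47, 1), … (4 more)
river cycle of g (length 14): (16, 23, -29), (-29, 35, 10), (10, 45, -9), (-9, 45, 10), (10, 35, -29), (-29, 23, 16), (16, 41, -11), (-11, 47, 4), (4, 41, -44), (-44, 47, 1), … (4 more)
cycles coincide ⇒ equivalent

yes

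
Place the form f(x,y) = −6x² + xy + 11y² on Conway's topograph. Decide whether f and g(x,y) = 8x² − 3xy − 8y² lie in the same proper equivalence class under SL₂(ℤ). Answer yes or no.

D₁ = 265, D₂ = 265
river cycle of f (length 22): (-6, 13, 4), (4, 11, -9), (-9, 7, 6), (6, 5, -10), (-10, 15, 1), (1, 15, -10), (-10, 5, 6), (6, 7, -9), (-9, 11, 4), (4, 13, -6), … (12 more)
river cycle of g (length 18): (-8, 3, 8), (8, 13, -3), (-3, 11, 12), (12, 13, -2), (-2, 15, 5), (5, 15, -2), (-2, 13, 12), (12, 11, -3), (-3, 13, 8), (8, 3, -8), … (8 more)
cycles differ ⇒ inequivalent

no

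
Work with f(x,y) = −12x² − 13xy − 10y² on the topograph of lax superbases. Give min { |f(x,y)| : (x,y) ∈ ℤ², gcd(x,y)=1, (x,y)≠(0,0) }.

translate: b→-11 (≡13 mod 24), so (12,13,10)→(12,-11,9)
flip: (12,-11,9)→(9,11,12)
translate: b→-7 (≡11 mod 18), so (9,11,12)→(9,-7,10)
reduced (well bottom): (9,-7,10) with a≤c, −a<b≤a
well minimum |f| = |-9| = 9 (negative-definite)

9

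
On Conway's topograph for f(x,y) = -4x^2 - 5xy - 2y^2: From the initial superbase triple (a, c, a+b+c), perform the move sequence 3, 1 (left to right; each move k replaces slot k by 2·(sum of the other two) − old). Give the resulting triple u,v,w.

start (-4,-2,-11) = (f(1,0),f(0,1),f(1,1))
replace slot 3: 2·((-4)+(-2)) − (-11) = -1 → (-4,-2,-1)
replace slot 1: 2·((-2)+(-1)) − (-4) = -2 → (-2,-2,-1)

-2,-2,-1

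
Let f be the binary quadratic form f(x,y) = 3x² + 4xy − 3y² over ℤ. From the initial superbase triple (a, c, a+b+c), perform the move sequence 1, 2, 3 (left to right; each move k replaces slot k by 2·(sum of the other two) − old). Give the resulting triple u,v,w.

start (3,-3,4) = (f(1,0),f(0,1),f(1,1))
replace slot 1: 2·((-3)+4) − 3 = -1 → (-1,-3,4)
replace slot 2: 2·((-1)+4) − (-3) = 9 → (-1,9,4)
replace slot 3: 2·((-1)+9) − 4 = 12 → (-1,9,12)

-1,9,12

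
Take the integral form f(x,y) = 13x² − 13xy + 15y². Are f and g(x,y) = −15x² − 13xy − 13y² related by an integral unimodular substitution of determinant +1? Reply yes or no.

D₁ = -611, D₂ = -611
f: translate: b→13 (≡-13 mod 26), so (13,-13,15)→(13,13,15)
f: reduced (well bottom): (13,13,15) with a≤c, −a<b≤a
g is negative-definite; reduce −g:
−g: flip: (15,13,13)→(13,-13,15)
−g: translate: b→13 (≡-13 mod 26), so (13,-13,15)→(13,13,15)
−g: reduced (well bottom): (13,13,15) with a≤c, −a<b≤a
flip sign back: reduced form of g is (-13,-13,-15)
reduced forms (13, 13, 15) vs (-13, -13, -15) ⇒ inequivalent

no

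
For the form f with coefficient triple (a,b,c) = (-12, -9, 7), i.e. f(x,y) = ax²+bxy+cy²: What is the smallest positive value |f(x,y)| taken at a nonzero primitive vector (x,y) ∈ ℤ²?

descent: ρ → (7,9,-12)  [lands on river]
river: ρ → (-12,15,4)
river: ρ → (4,17,-8)
river: ρ → (-8,15,6)
river: ρ → (6,9,-14)
river: ρ → (-14,19,1)
river: ρ → (1,19,-14)
river: ρ → (-14,9,6)
river: ρ → (6,15,-8)
river: ρ → (-8,17,4)
river: ρ → (4,15,-12)
river: ρ → (-12,9,7)
river: ρ → (7,19,-2)
river: ρ → (-2,17,16)
river: ρ → (16,15,-3)
river: ρ → (-3,15,16)
river: ρ → (16,17,-2)
river: ρ → (-2,19,7)
closes: descent 1, river 18
min |a| on river = 1

1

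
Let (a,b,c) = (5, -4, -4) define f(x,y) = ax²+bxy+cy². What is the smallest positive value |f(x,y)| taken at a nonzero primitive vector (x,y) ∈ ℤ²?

descent: ρ → (-4,4,5)  [lands on river]
river: ρ → (5,6,-3)
river: ρ → (-3,6,5)
river: ρ → (5,4,-4)
closes: descent 1, river 4
min |a| on river = 3

3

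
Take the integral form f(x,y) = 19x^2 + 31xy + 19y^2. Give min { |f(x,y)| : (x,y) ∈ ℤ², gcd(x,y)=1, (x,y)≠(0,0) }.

translate: b→-7 (≡31 mod 38), so (19,31,19)→(19,-7,7)
flip: (19,-7,7)→(7,7,19)
reduced (well bottom): (7,7,19) with a≤c, −a<b≤a
well minimum = a = 7

7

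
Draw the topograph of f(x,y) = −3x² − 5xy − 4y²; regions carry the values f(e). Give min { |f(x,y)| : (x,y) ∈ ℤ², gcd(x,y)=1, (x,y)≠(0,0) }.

translate: b→-1 (≡5 mod 6), so (3,5,4)→(3,-1,2)
flip: (3,-1,2)→(2,1,3)
reduced (well bottom): (2,1,3) with a≤c, −a<b≤a
well minimum |f| = |-2| = 2 (negative-definite)

2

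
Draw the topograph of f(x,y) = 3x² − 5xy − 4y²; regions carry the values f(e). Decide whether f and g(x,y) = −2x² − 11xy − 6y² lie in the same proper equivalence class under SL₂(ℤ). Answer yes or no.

D₁ = 73, D₂ = 73
river cycle of f (length 18): (-4, 5, 3), (3, 7, -2), (-2, 5, 6), (6, 7, -1), (-1, 7, 6), (6, 5, -2), (-2, 7, 3), (3, 5, -4), (-4, 3, 4), (4, 5, -3), … (8 more)
river cycle of g (length 18): (3, 7, -2), (-2, 5, 6), (6, 7, -1), (-1, 7, 6), (6, 5, -2), (-2, 7, 3), (3, 5, -4), (-4, 3, 4), (4, 5, -3), (-3, 7, 2), … (8 more)
cycles coincide ⇒ equivalent

yes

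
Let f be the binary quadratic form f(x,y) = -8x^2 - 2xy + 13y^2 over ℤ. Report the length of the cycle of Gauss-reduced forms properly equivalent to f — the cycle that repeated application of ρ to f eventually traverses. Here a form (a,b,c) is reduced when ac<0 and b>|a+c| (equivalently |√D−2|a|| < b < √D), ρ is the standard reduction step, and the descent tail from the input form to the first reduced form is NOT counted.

D = 420, ⌊√D⌋ = 20
descent: ρ → (13,2,-8)
descent: ρ → (-8,14,7)  [lands on river]
river: ρ → (7,14,-8)
river: ρ → (-8,18,3)
river: ρ → (3,18,-8)
ρ-cycle length = 4 (tail of 2 descent steps not counted)

4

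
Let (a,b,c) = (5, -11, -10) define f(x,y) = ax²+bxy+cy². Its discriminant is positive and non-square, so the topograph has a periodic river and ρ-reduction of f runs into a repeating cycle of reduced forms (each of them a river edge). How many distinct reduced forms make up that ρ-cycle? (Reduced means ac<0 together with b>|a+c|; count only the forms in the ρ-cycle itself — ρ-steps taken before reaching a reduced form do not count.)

D = 321, ⌊√D⌋ = 17
descent: ρ → (-10,11,5)  [lands on river]
river: ρ → (5,9,-12)
river: ρ → (-12,15,2)
river: ρ → (2,17,-4)
river: ρ → (-4,15,6)
river: ρ → (6,9,-10)
ρ-cycle length = 6 (tail of 1 descent step not counted)

6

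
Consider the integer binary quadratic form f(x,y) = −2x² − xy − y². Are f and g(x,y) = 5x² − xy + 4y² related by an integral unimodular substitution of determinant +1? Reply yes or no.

D₁ = -7, D₂ = -79
discriminants differ ⇒ not SL₂(ℤ)-equivalent

no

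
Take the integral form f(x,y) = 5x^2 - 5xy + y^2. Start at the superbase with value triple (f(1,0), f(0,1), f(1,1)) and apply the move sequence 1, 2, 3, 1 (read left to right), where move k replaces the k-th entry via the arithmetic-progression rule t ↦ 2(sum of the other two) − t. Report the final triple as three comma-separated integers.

start (5,1,1) = (f(1,0),f(0,1),f(1,1))
replace slot 1: 2·(1+1) − 5 = -1 → (-1,1,1)
replace slot 2: 2·((-1)+1) − 1 = -1 → (-1,-1,1)
replace slot 3: 2·((-1)+(-1)) − 1 = -5 → (-1,-1,-5)
replace slot 1: 2·((-1)+(-5)) − (-1) = -11 → (-11,-1,-5)

-11,-1,-5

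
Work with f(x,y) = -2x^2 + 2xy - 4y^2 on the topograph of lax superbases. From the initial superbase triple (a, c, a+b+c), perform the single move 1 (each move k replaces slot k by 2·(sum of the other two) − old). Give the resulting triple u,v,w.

start (-2,-4,-4) = (f(1,0),f(0,1),f(1,1))
replace slot 1: 2·((-4)+(-4)) − (-2) = -14 → (-14,-4,-4)

-14,-4,-4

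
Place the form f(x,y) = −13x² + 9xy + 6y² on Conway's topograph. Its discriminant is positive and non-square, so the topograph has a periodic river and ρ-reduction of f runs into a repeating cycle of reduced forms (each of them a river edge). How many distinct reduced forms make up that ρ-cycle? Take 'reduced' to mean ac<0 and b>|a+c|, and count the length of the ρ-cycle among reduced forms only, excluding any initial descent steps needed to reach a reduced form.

D = 393, ⌊√D⌋ = 19
river: ρ → (6,15,-7)
river: ρ → (-7,13,8)
river: ρ → (8,19,-1)
river: ρ → (-1,19,8)
river: ρ → (8,13,-7)
river: ρ → (-7,15,6)
river: ρ → (6,9,-13)
river: ρ → (-13,17,2)
river: ρ → (2,19,-4)
river: ρ → (-4,13,14)
river: ρ → (14,15,-3)
river: ρ → (-3,15,14)
river: ρ → (14,13,-4)
river: ρ → (-4,19,2)
river: ρ → (2,17,-13)
river: ρ → (-13,9,6)
ρ-cycle length = 16 (tail of 0 descent steps not counted)

16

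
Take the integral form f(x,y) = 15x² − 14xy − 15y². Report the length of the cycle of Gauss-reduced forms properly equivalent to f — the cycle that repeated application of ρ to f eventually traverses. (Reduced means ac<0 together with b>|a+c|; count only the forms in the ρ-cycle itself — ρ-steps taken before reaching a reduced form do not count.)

D = 1096, ⌊√D⌋ = 33
descent: ρ → (-15,14,15)  [lands on river]
river: ρ → (15,16,-14)
river: ρ → (-14,12,17)
river: ρ → (17,22,-9)
river: ρ → (-9,32,2)
river: ρ → (2,32,-9)
river: ρ → (-9,22,17)
river: ρ → (17,12,-14)
river: ρ → (-14,16,15)
river: ρ → (15,14,-15)
river: ρ → (-15,16,14)
river: ρ → (14,12,-17)
river: ρ → (-17,22,9)
river: ρ → (9,32,-2)
river: ρ → (-2,32,9)
river: ρ → (9,22,-17)
river: ρ → (-17,12,14)
river: ρ → (14,16,-15)
ρ-cycle length = 18 (tail of 1 descent step not counted)

18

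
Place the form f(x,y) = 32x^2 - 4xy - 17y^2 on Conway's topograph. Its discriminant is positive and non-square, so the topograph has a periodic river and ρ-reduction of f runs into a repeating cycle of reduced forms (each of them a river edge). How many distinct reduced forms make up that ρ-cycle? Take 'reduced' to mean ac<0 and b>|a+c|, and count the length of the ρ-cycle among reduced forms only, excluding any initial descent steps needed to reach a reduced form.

D = 2192, ⌊√D⌋ = 46
descent: ρ → (-17,38,11)  [lands on river]
river: ρ → (11,28,-32)
river: ρ → (-32,36,7)
river: ρ → (7,34,-37)
river: ρ → (-37,40,4)
river: ρ → (4,40,-37)
river: ρ → (-37,34,7)
river: ρ → (7,36,-32)
river: ρ → (-32,28,11)
river: ρ → (11,38,-17)
river: ρ → (-17,30,19)
river: ρ → (19,46,-1)
river: ρ → (-1,46,19)
river: ρ → (19,30,-17)
ρ-cycle length = 14 (tail of 1 descent step not counted)

14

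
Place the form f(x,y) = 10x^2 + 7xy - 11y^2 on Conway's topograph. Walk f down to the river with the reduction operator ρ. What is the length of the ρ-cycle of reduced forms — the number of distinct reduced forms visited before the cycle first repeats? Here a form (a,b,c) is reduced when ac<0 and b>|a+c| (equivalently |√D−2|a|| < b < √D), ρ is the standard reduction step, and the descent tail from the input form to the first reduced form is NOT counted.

D = 489, ⌊√D⌋ = 22
river: ρ → (-11,15,6)
river: ρ → (6,21,-2)
river: ρ → (-2,19,16)
river: ρ → (16,13,-5)
river: ρ → (-5,17,10)
river: ρ → (10,3,-12)
river: ρ → (-12,21,1)
river: ρ → (1,21,-12)
river: ρ → (-12,3,10)
river: ρ → (10,17,-5)
river: ρ → (-5,13,16)
river: ρ → (16,19,-2)
river: ρ → (-2,21,6)
river: ρ → (6,15,-11)
river: ρ → (-11,7,10)
river: ρ → (10,13,-8)
river: ρ → (-8,19,4)
river: ρ → (4,21,-3)
river: ρ → (-3,21,4)
river: ρ → (4,19,-8)
river: ρ → (-8,13,10)
river: ρ → (10,7,-11)
ρ-cycle length = 22 (tail of 0 descent steps not counted)

22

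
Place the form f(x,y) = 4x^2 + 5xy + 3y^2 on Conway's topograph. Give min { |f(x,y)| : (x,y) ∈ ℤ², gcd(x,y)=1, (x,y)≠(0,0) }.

translate: b→-3 (≡5 mod 8), so (4,5,3)→(4,-3,2)
flip: (4,-3,2)→(2,3,4)
translate: b→-1 (≡3 mod 4), so (2,3,4)→(2,-1,3)
reduced (well bottom): (2,-1,3) with a≤c, −a<b≤a
well minimum = a = 2

2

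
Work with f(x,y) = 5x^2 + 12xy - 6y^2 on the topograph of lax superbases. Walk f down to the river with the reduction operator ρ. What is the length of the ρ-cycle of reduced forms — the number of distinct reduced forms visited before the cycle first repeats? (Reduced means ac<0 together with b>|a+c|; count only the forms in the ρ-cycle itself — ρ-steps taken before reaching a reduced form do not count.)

D = 264, ⌊√D⌋ = 16
river: ρ → (-6,12,5)
river: ρ → (5,8,-10)
river: ρ → (-10,12,3)
river: ρ → (3,12,-10)
river: ρ → (-10,8,5)
river: ρ → (5,12,-6)
ρ-cycle length = 6 (tail of 0 descent steps not counted)

6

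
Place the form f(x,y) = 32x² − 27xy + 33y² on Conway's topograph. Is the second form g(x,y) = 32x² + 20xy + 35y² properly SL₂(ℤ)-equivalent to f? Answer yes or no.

D₁ = -3495, D₂ = -4080
discriminants differ ⇒ not SL₂(ℤ)-equivalent

no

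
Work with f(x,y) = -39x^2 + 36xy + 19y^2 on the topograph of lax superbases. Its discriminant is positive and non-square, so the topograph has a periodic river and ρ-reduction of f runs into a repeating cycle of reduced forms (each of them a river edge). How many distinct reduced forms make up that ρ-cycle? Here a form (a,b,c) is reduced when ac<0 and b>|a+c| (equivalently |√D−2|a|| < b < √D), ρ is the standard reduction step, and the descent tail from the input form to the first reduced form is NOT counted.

D = 4260, ⌊√D⌋ = 65
river: ρ → (19,40,-35)
river: ρ → (-35,30,24)
river: ρ → (24,18,-41)
river: ρ → (-41,64,1)
river: ρ → (1,64,-41)
river: ρ → (-41,18,24)
river: ρ → (24,30,-35)
river: ρ → (-35,40,19)
river: ρ → (19,36,-39)
river: ρ → (-39,42,16)
river: ρ → (16,54,-21)
river: ρ → (-21,30,40)
river: ρ → (40,50,-11)
river: ρ → (-11,60,15)
river: ρ → (15,60,-11)
river: ρ → (-11,50,40)
river: ρ → (40,30,-21)
river: ρ → (-21,54,16)
river: ρ → (16,42,-39)
river: ρ → (-39,36,19)
ρ-cycle length = 20 (tail of 0 descent steps not counted)

20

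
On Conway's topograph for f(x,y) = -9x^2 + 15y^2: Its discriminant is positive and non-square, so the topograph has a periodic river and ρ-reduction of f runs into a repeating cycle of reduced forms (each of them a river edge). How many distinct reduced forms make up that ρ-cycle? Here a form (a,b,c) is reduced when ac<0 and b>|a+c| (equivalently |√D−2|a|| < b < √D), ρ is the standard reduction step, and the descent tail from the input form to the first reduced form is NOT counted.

D = 540, ⌊√D⌋ = 23
descent: ρ → (15,0,-9)
descent: ρ → (-9,18,6)  [lands on river]
river: ρ → (6,18,-9)
ρ-cycle length = 2 (tail of 2 descent steps not counted)

2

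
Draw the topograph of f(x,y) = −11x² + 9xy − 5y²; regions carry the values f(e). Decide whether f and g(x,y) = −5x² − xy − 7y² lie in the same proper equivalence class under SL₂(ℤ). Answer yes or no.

D₁ = -139, D₂ = -139
f is negative-definite; reduce −f:
−f: flip: (11,-9,5)→(5,9,11)
−f: translate: b→-1 (≡9 mod 10), so (5,9,11)→(5,-1,7)
−f: reduced (well bottom): (5,-1,7) with a≤c, −a<b≤a
flip sign back: reduced form of f is (-5,1,-7)
g is negative-definite; reduce −g:
−g: reduced (well bottom): (5,1,7) with a≤c, −a<b≤a
flip sign back: reduced form of g is (-5,-1,-7)
reduced forms (-5, 1, -7) vs (-5, -1, -7) ⇒ inequivalent

no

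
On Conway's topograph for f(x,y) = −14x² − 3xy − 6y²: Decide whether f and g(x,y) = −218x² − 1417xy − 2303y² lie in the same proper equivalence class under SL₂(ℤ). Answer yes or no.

D₁ = -327, D₂ = -327
f is negative-definite; reduce −f:
−f: flip: (14,3,6)→(6,-3,14)
−f: reduced (well bottom): (6,-3,14) with a≤c, −a<b≤a
flip sign back: reduced form of f is (-6,3,-14)
g is negative-definite; reduce −g:
−g: translate: b→109 (≡1417 mod 436), so (218,1417,2303)→(218,109,14)
−g: flip: (218,109,14)→(14,-109,218)
−g: translate: b→3 (≡-109 mod 28), so (14,-109,218)→(14,3,6)
−g: flip: (14,3,6)→(6,-3,14)
−g: reduced (well bottom): (6,-3,14) with a≤c, −a<b≤a
flip sign back: reduced form of g is (-6,3,-14)
reduced forms (-6, 3, -14) vs (-6, 3, -14) ⇒ equivalent

yes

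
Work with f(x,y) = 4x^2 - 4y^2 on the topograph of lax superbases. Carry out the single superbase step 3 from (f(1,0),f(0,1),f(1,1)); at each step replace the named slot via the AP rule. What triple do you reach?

start (4,-4,0) = (f(1,0),f(0,1),f(1,1))
replace slot 3: 2·(4+(-4)) − 0 = 0 → (4,-4,0)

4,-4,0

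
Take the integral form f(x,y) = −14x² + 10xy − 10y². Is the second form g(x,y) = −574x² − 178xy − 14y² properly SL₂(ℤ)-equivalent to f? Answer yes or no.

D₁ = -460, D₂ = -460
f is negative-definite; reduce −f:
−f: flip: (14,-10,10)→(10,10,14)
−f: reduced (well bottom): (10,10,14) with a≤c, −a<b≤a
flip sign back: reduced form of f is (-10,-10,-14)
g is negative-definite; reduce −g:
−g: flip: (574,178,14)→(14,-178,574)
−g: translate: b→-10 (≡-178 mod 28), so (14,-178,574)→(14,-10,10)
−g: flip: (14,-10,10)→(10,10,14)
−g: reduced (well bottom): (10,10,14) with a≤c, −a<b≤a
flip sign back: reduced form of g is (-10,-10,-14)
reduced forms (-10, -10, -14) vs (-10, -10, -14) ⇒ equivalent

yes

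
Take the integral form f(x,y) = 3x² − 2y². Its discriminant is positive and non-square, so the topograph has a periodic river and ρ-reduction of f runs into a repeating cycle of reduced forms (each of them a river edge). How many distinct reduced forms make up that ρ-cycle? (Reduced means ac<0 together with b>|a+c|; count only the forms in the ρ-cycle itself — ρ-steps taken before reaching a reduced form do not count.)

D = 24, ⌊√D⌋ = 4
descent: ρ → (-2,4,1)  [lands on river]
river: ρ → (1,4,-2)
ρ-cycle length = 2 (tail of 1 descent step not counted)

2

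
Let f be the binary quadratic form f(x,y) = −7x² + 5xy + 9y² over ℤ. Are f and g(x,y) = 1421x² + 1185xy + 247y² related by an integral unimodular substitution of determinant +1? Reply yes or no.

D₁ = 277, D₂ = 277
river cycle of f (length 18): (9, 13, -3), (-3, 11, 13), (13, 15, -1), (-1, 15, 13), (13, 11, -3), (-3, 13, 9), (9, 5, -7), (-7, 9, 7), (7, 5, -9), (-9, 13, 3), … (8 more)
river cycle of g (length 18): (7, 9, -7), (-7, 5, 9), (9, 13, -3), (-3, 11, 13), (13, 15, -1), (-1, 15, 13), (13, 11, -3), (-3, 13, 9), (9, 5, -7), (-7, 9, 7), … (8 more)
cycles coincide ⇒ equivalent

yes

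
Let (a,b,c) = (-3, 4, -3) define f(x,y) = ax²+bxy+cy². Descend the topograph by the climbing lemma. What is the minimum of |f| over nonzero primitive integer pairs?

translate: b→2 (≡-4 mod 6), so (3,-4,3)→(3,2,2)
flip: (3,2,2)→(2,-2,3)
translate: b→2 (≡-2 mod 4), so (2,-2,3)→(2,2,3)
reduced (well bottom): (2,2,3) with a≤c, −a<b≤a
well minimum |f| = |-2| = 2 (negative-definite)

2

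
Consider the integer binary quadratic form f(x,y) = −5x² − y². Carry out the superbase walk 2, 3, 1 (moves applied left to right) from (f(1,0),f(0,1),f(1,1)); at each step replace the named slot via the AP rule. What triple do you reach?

start (-5,-1,-6) = (f(1,0),f(0,1),f(1,1))
replace slot 2: 2·((-5)+(-6)) − (-1) = -21 → (-5,-21,-6)
replace slot 3: 2·((-5)+(-21)) − (-6) = -46 → (-5,-21,-46)
replace slot 1: 2·((-21)+(-46)) − (-5) = -129 → (-129,-21,-46)

-129,-21,-46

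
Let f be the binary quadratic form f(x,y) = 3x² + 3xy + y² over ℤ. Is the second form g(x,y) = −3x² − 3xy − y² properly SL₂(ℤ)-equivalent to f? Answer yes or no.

D₁ = -3, D₂ = -3
f: flip: (3,3,1)→(1,-3,3)
f: translate: b→1 (≡-3 mod 2), so (1,-3,3)→(1,1,1)
f: reduced (well bottom): (1,1,1) with a≤c, −a<b≤a
g is negative-definite; reduce −g:
−g: flip: (3,3,1)→(1,-3,3)
−g: translate: b→1 (≡-3 mod 2), so (1,-3,3)→(1,1,1)
−g: reduced (well bottom): (1,1,1) with a≤c, −a<b≤a
flip sign back: reduced form of g is (-1,-1,-1)
reduced forms (1, 1, 1) vs (-1, -1, -1) ⇒ inequivalent

no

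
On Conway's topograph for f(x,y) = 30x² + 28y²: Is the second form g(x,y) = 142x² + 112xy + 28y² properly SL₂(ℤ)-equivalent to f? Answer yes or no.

D₁ = -3360, D₂ = -3360
f: flip: (30,0,28)→(28,0,30)
f: reduced (well bottom): (28,0,30) with a≤c, −a<b≤a
g: flip: (142,112,28)→(28,-112,142)
g: translate: b→0 (≡-112 mod 56), so (28,-112,142)→(28,0,30)
g: reduced (well bottom): (28,0,30) with a≤c, −a<b≤a
reduced forms (28, 0, 30) vs (28, 0, 30) ⇒ equivalent

yes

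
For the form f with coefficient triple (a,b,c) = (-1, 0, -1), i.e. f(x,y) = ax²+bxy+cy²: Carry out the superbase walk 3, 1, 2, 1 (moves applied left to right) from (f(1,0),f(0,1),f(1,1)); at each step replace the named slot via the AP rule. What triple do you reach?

start (-1,-1,-2) = (f(1,0),f(0,1),f(1,1))
replace slot 3: 2·((-1)+(-1)) − (-2) = -2 → (-1,-1,-2)
replace slot 1: 2·((-1)+(-2)) − (-1) = -5 → (-5,-1,-2)
replace slot 2: 2·((-5)+(-2)) − (-1) = -13 → (-5,-13,-2)
replace slot 1: 2·((-13)+(-2)) − (-5) = -25 → (-25,-13,-2)

-25,-13,-2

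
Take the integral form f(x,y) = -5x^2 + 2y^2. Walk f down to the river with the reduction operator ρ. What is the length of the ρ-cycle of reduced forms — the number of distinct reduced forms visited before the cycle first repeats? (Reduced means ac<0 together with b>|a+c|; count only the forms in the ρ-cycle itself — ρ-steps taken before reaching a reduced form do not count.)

D = 40, ⌊√D⌋ = 6
descent: ρ → (2,4,-3)  [lands on river]
river: ρ → (-3,2,3)
river: ρ → (3,4,-2)
river: ρ → (-2,4,3)
river: ρ → (3,2,-3)
river: ρ → (-3,4,2)
ρ-cycle length = 6 (tail of 1 descent step not counted)

6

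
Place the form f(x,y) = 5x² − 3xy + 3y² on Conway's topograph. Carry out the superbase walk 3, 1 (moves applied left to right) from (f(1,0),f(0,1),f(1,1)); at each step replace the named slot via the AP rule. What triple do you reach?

start (5,3,5) = (f(1,0),f(0,1),f(1,1))
replace slot 3: 2·(5+3) − 5 = 11 → (5,3,11)
replace slot 1: 2·(3+11) − 5 = 23 → (23,3,11)

23,3,11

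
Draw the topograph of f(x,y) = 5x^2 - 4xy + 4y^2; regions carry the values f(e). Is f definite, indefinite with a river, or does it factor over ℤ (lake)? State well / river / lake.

D = b²−4ac = (-4)² − 4·5·4 = -64
D < 0 ⇒ definite ⇒ every region one sign ⇒ single well

well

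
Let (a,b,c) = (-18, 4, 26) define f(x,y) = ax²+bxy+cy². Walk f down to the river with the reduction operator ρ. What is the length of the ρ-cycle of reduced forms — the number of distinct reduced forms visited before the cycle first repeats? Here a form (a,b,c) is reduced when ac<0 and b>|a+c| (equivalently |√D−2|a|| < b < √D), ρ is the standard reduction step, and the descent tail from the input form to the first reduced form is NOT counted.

D = 1888, ⌊√D⌋ = 43
descent: ρ → (26,-4,-18)
descent: ρ → (-18,40,4)  [lands on river]
river: ρ → (4,40,-18)
river: ρ → (-18,32,12)
river: ρ → (12,40,-6)
river: ρ → (-6,32,36)
river: ρ → (36,40,-2)
river: ρ → (-2,40,36)
river: ρ → (36,32,-6)
river: ρ → (-6,40,12)
river: ρ → (12,32,-18)
ρ-cycle length = 10 (tail of 2 descent steps not counted)

10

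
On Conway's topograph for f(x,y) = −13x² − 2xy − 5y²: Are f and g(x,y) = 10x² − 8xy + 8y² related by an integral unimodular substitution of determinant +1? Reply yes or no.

D₁ = -256, D₂ = -256
f is negative-definite; reduce −f:
−f: flip: (13,2,5)→(5,-2,13)
−f: reduced (well bottom): (5,-2,13) with a≤c, −a<b≤a
flip sign back: reduced form of f is (-5,2,-13)
g: flip: (10,-8,8)→(8,8,10)
g: reduced (well bottom): (8,8,10) with a≤c, −a<b≤a
reduced forms (-5, 2, -13) vs (8, 8, 10) ⇒ inequivalent

no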